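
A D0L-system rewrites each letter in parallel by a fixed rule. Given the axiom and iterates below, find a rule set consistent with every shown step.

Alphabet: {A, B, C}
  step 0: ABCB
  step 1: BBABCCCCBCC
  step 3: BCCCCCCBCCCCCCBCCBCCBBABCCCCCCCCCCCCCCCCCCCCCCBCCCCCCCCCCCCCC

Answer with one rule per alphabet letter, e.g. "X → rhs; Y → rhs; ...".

A->BBA, B->BCC, C->CC

  step 0 ⇒ step 1: ABCB ⇒ BBA·BCC·CC·BCC
    A ↦ BBA
    B ↦ BCC
    C ↦ CC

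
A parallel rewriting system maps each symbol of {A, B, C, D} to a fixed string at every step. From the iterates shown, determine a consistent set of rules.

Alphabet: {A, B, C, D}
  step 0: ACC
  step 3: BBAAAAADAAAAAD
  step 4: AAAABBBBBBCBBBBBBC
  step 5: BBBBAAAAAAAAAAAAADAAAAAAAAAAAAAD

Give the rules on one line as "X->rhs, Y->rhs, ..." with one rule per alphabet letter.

  step 4 ⇒ step 5: AAAABBBBBBCBBBBBBC ⇒ B·B·B·B·AA·AA·AA·AA·AA·AA·AD·AA·AA·AA·AA·AA·AA·AD
    A ↦ B
    B ↦ AA
    C ↦ AD
  step 3 ⇒ step 4: BBAAAAADAAAAAD ⇒ AA·AA·B·B·B·B·B·BC·B·B·B·B·B·BC
    D ↦ BC

A->B, B->AA, C->AD, D->BC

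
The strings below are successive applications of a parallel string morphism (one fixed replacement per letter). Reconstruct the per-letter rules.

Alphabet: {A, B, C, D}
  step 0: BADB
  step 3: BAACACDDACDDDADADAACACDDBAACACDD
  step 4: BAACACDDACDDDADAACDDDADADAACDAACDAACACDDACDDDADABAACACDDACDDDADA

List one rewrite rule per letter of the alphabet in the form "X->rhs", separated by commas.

A->AC, B->BA, C->DD, D->DA

  step 3 ⇒ step 4: BAACACDDACDDDADADAACACDDBAACACDD ⇒ BA·AC·AC·DD·AC·DD·DA·DA·AC·DD·DA·DA·DA·AC·DA·AC·DA·AC·AC·DD·AC·DD·DA·DA·BA·AC·AC·DD·AC·DD·DA·DA
    A ↦ AC
    B ↦ BA
    C ↦ DD
    D ↦ DA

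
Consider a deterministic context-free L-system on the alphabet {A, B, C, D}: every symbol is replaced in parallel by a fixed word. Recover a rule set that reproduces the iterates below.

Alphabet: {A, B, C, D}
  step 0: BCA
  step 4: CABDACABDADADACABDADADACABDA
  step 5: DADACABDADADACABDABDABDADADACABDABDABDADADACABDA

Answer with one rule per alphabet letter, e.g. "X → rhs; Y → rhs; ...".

A->DA, B->CA, C->DA, D->B

  step 4 ⇒ step 5: CABDACABDADADACABDADADACABDA ⇒ DA·DA·CA·B·DA·DA·DA·CA·B·DA·B·DA·B·DA·DA·DA·CA·B·DA·B·DA·B·DA·DA·DA·CA·B·DA
    A ↦ DA
    B ↦ CA
    C ↦ DA
    D ↦ B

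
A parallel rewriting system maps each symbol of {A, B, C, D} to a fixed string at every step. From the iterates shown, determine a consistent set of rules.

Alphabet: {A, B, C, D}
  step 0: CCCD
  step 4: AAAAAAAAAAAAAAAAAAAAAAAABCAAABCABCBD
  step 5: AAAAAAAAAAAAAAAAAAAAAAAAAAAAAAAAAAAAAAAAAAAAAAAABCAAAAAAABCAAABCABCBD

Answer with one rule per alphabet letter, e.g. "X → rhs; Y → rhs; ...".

  step 4 ⇒ step 5: AAAAAAAAAAAAAAAAAAAAAAAABCAAABCABCBD ⇒ AA·AA·AA·AA·AA·AA·AA·AA·AA·AA·AA·AA·AA·AA·AA·AA·AA·AA·AA·AA·AA·AA·AA·AA·BC·A·AA·AA·AA·BC·A·AA·BC·A·BC·BD
    A ↦ AA
    B ↦ BC
    C ↦ A
    D ↦ BD

A->AA, B->BC, C->A, D->BD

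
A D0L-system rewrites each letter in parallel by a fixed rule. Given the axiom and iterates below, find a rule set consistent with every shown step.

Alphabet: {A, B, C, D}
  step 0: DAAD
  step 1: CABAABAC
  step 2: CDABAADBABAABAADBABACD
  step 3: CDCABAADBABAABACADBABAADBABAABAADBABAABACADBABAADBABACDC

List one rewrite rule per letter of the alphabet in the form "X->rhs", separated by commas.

A->ABA, B->ADB, C->CD, D->C

  step 2 ⇒ step 3: CDABAADBABAABAADBABACD ⇒ CD·C·ABA·ADB·ABA·ABA·C·ADB·ABA·ADB·ABA·ABA·ADB·ABA·ABA·C·ADB·ABA·ADB·ABA·CD·C
    A ↦ ABA
    B ↦ ADB
    C ↦ CD
    D ↦ C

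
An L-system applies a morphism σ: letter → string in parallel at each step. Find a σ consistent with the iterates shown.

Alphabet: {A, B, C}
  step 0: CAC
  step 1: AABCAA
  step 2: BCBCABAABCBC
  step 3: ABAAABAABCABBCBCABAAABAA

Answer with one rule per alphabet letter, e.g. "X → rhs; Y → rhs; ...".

A->BC, B->AB, C->AA

  step 2 ⇒ step 3: BCBCABAABCBC ⇒ AB·AA·AB·AA·BC·AB·BC·BC·AB·AA·AB·AA
    A ↦ BC
    B ↦ AB
    C ↦ AA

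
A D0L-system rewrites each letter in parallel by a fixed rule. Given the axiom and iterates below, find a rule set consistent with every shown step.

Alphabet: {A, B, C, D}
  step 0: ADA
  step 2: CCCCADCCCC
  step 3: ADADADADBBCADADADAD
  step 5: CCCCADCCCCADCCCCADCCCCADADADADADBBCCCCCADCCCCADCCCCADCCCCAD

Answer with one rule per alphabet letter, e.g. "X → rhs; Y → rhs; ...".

  step 2 ⇒ step 3: CCCCADCCCC ⇒ AD·AD·AD·AD·BB·C·AD·AD·AD·AD
    A ↦ BB
    C ↦ AD
    D ↦ C
    B ↦ CC  (constrained at step 3)

A->BB, B->CC, C->AD, D->C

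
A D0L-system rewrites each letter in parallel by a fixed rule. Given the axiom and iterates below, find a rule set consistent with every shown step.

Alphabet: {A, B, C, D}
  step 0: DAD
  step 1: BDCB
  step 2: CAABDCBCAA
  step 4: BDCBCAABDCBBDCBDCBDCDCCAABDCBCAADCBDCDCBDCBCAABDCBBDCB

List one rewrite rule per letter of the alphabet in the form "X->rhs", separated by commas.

  step 1 ⇒ step 2: BDCB ⇒ CAA·B·DCB·CAA
    B ↦ CAA
    C ↦ DCB
    D ↦ B
  step 0 ⇒ step 1: DAD ⇒ B·DC·B
    A ↦ DC

A->DC, B->CAA, C->DCB, D->B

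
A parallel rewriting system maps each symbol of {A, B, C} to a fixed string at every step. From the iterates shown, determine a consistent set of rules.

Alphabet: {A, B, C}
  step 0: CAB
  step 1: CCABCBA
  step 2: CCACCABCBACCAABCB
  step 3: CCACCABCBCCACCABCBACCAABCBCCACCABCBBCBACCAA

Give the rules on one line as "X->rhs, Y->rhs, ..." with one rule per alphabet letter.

A->BCB, B->A, C->CCA

  step 2 ⇒ step 3: CCACCABCBACCAABCB ⇒ CCA·CCA·BCB·CCA·CCA·BCB·A·CCA·A·BCB·CCA·CCA·BCB·BCB·A·CCA·A
    A ↦ BCB
    B ↦ A
    C ↦ CCA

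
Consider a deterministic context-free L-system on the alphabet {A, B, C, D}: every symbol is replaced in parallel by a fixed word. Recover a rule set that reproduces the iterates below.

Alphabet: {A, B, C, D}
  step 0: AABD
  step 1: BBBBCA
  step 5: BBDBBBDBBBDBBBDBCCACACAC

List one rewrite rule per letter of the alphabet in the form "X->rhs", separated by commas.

A->BB, B->C, C->DB, D->A

  step 0 ⇒ step 1: AABD ⇒ BB·BB·C·A
    A ↦ BB
    B ↦ C
    D ↦ A
    C ↦ DB  (constrained at step 1)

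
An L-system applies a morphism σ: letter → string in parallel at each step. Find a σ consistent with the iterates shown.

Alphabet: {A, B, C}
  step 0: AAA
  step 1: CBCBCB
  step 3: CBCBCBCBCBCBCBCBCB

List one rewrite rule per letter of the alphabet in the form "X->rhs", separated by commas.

A->CB, B->A, C->AA

  step 0 ⇒ step 1: AAA ⇒ CB·CB·CB
    A ↦ CB
    B ↦ A  (constrained at step 1)
    C ↦ AA  (constrained at step 1)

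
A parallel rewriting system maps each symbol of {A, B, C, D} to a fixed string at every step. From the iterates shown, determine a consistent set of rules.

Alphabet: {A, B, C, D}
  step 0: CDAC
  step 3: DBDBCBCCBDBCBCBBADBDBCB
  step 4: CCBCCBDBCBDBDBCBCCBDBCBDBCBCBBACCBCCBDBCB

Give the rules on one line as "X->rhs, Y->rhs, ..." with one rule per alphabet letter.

  step 3 ⇒ step 4: DBDBCBCCBDBCBCBBADBDBCB ⇒ C·CB·C·CB·DB·CB·DB·DB·CB·C·CB·DB·CB·DB·CB·CB·BA·C·CB·C·CB·DB·CB
    A ↦ BA
    B ↦ CB
    C ↦ DB
    D ↦ C

A->BA, B->CB, C->DB, D->C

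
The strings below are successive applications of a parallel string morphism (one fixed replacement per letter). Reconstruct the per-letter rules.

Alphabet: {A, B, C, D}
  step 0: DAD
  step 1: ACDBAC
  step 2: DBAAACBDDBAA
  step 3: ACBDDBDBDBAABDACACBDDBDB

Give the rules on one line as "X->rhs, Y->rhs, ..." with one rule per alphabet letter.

A->DB, B->BD, C->AA, D->AC

  step 2 ⇒ step 3: DBAAACBDDBAA ⇒ AC·BD·DB·DB·DB·AA·BD·AC·AC·BD·DB·DB
    A ↦ DB
    B ↦ BD
    C ↦ AA
    D ↦ AC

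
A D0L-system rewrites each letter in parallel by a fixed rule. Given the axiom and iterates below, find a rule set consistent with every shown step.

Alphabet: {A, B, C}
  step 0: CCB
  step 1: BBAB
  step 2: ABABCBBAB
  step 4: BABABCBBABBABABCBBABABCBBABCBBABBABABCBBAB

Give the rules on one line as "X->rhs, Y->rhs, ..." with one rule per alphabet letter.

A->CBB, B->AB, C->B

  step 1 ⇒ step 2: BBAB ⇒ AB·AB·CBB·AB
    A ↦ CBB
    B ↦ AB
  step 0 ⇒ step 1: CCB ⇒ B·B·AB
    C ↦ B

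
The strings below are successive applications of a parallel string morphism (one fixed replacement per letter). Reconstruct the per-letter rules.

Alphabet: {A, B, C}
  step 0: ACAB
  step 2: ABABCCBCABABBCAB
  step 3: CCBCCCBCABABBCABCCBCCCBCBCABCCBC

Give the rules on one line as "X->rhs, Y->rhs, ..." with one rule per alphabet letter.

A->CC, B->BC, C->AB

  step 2 ⇒ step 3: ABABCCBCABABBCAB ⇒ CC·BC·CC·BC·AB·AB·BC·AB·CC·BC·CC·BC·BC·AB·CC·BC
    A ↦ CC
    B ↦ BC
    C ↦ AB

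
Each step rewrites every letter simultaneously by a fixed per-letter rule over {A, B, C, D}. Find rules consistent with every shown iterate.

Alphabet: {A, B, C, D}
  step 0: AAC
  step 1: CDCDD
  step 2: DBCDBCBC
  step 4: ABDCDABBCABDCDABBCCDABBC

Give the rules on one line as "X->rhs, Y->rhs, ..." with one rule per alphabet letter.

  step 1 ⇒ step 2: CDCDD ⇒ D·BC·D·BC·BC
    C ↦ D
    D ↦ BC
  step 0 ⇒ step 1: AAC ⇒ CD·CD·D
    A ↦ CD
    B ↦ AB  (constrained at step 2)

A->CD, B->AB, C->D, D->BC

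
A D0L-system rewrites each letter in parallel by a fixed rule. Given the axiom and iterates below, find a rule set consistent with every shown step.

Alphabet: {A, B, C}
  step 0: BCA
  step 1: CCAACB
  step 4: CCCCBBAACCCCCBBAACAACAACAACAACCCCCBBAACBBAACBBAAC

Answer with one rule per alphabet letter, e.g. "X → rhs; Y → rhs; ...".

  step 0 ⇒ step 1: BCA ⇒ CC·AAC·B
    A ↦ B
    B ↦ CC
    C ↦ AAC

A->B, B->CC, C->AAC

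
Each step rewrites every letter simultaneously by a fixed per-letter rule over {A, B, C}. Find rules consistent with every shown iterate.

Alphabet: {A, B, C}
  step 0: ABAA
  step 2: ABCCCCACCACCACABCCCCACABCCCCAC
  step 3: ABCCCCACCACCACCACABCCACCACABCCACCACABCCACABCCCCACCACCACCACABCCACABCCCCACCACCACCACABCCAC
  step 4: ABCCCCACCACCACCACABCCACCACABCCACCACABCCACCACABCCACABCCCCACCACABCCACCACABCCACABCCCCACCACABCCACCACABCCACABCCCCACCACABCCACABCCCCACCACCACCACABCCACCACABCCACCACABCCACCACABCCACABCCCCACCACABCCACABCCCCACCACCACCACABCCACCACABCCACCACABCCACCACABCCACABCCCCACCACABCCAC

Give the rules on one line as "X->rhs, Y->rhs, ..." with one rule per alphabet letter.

A->ABC, B->CC, C->CAC

  step 3 ⇒ step 4: ABCCCCACCACCACCACABCCACCACABCCACCACABCCACABCCCCACCACCACCACABCCACABCCCCACCACCACCACABCCAC ⇒ ABC·CC·CAC·CAC·CAC·CAC·ABC·CAC·CAC·ABC·CAC·CAC·ABC·CAC·CAC·ABC·CAC·ABC·CC·CAC·CAC·ABC·CAC·CAC·ABC·CAC·ABC·CC·CAC·CAC·ABC·CAC·CAC·ABC·CAC·ABC·CC·CAC·CAC·ABC·CAC·ABC·CC·CAC·CAC·CAC·CAC·ABC·CAC·CAC·ABC·CAC·CAC·ABC·CAC·CAC·ABC·CAC·ABC·CC·CAC·CAC·ABC·CAC·ABC·CC·CAC·CAC·CAC·CAC·ABC·CAC·CAC·ABC·CAC·CAC·ABC·CAC·CAC·ABC·CAC·ABC·CC·CAC·CAC·ABC·CAC
    A ↦ ABC
    B ↦ CC
    C ↦ CAC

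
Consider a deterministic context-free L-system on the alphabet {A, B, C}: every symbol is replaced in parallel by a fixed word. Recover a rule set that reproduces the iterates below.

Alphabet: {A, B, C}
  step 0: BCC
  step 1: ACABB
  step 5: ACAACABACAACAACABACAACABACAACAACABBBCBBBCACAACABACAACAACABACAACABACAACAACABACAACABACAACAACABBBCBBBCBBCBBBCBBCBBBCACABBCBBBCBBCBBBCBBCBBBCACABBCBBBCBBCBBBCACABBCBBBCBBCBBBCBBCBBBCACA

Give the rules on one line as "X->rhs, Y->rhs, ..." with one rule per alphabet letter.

A->BBC, B->ACA, C->B

  step 0 ⇒ step 1: BCC ⇒ ACA·B·B
    B ↦ ACA
    C ↦ B
    A ↦ BBC  (constrained at step 1)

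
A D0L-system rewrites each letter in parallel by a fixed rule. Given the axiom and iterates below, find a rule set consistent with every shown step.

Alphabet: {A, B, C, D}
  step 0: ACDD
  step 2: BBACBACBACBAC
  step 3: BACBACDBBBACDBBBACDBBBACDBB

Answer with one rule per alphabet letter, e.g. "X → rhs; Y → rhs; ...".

  step 2 ⇒ step 3: BBACBACBACBAC ⇒ BAC·BAC·DB·B·BAC·DB·B·BAC·DB·B·BAC·DB·B
    A ↦ DB
    B ↦ BAC
    C ↦ B
    D ↦ B  (constrained at step 0)

A->DB, B->BAC, C->B, D->B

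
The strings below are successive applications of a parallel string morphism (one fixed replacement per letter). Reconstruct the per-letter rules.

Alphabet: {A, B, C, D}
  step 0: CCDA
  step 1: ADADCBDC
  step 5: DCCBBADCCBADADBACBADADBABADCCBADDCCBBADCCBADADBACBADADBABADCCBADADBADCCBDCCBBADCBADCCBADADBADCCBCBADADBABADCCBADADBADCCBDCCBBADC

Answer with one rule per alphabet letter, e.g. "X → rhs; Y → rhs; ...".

A->DC, B->BA, C->AD, D->CB

  step 0 ⇒ step 1: CCDA ⇒ AD·AD·CB·DC
    A ↦ DC
    C ↦ AD
    D ↦ CB
    B ↦ BA  (constrained at step 1)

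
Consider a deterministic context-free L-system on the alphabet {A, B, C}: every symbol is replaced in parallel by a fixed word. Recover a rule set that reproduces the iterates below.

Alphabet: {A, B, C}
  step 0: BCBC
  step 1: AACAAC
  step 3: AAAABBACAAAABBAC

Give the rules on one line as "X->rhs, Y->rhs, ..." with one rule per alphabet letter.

A->BB, B->A, C->AC

  step 0 ⇒ step 1: BCBC ⇒ A·AC·A·AC
    B ↦ A
    C ↦ AC
    A ↦ BB  (constrained at step 1)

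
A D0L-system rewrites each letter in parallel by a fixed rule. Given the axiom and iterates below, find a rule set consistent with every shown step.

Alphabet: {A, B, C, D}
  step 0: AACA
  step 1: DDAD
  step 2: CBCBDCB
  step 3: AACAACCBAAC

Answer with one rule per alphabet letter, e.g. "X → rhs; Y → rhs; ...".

A->D, B->AC, C->A, D->CB

  step 2 ⇒ step 3: CBCBDCB ⇒ A·AC·A·AC·CB·A·AC
    B ↦ AC
    C ↦ A
    D ↦ CB
  step 0 ⇒ step 1: AACA ⇒ D·D·A·D
    A ↦ D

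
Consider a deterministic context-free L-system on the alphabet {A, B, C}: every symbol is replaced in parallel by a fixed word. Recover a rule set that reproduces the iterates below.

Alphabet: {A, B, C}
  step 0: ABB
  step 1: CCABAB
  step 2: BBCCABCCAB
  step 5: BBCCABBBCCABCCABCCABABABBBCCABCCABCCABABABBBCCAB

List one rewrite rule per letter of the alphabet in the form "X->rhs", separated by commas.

A->CC, B->AB, C->B

  step 1 ⇒ step 2: CCABAB ⇒ B·B·CC·AB·CC·AB
    A ↦ CC
    B ↦ AB
    C ↦ B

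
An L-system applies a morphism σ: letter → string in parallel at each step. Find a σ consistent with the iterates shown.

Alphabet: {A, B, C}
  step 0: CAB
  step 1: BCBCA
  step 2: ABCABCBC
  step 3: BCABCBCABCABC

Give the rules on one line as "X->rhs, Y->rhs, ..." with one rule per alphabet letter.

A->BC, B->A, C->BC

  step 2 ⇒ step 3: ABCABCBC ⇒ BC·A·BC·BC·A·BC·A·BC
    A ↦ BC
    B ↦ A
    C ↦ BC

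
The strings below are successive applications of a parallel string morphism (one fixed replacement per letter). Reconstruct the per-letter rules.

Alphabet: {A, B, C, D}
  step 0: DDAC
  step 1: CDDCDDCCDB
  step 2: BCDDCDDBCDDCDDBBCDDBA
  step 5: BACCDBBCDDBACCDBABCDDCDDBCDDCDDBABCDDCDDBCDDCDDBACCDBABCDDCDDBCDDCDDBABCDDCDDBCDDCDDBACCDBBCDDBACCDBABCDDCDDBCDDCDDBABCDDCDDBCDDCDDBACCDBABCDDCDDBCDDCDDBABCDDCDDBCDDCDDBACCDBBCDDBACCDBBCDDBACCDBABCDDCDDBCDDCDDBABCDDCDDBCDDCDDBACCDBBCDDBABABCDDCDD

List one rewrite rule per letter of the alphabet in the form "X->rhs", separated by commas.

A->CCD, B->BA, C->B, D->CDD

  step 1 ⇒ step 2: CDDCDDCCDB ⇒ B·CDD·CDD·B·CDD·CDD·B·B·CDD·BA
    B ↦ BA
    C ↦ B
    D ↦ CDD
  step 0 ⇒ step 1: DDAC ⇒ CDD·CDD·CCD·B
    A ↦ CCD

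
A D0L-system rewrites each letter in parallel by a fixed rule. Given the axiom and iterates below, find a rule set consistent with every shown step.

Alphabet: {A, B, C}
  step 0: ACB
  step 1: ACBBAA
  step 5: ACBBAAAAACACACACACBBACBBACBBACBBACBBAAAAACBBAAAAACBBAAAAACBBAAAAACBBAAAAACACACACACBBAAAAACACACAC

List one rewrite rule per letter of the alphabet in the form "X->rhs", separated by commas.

A->AC, B->AA, C->BB

  step 0 ⇒ step 1: ACB ⇒ AC·BB·AA
    A ↦ AC
    B ↦ AA
    C ↦ BB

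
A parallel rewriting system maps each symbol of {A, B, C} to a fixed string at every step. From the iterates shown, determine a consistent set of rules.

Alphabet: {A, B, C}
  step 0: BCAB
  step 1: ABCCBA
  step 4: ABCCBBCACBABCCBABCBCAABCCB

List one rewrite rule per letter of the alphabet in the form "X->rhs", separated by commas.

  step 0 ⇒ step 1: BCAB ⇒ A·BC·CB·A
    A ↦ CB
    B ↦ A
    C ↦ BC

A->CB, B->A, C->BC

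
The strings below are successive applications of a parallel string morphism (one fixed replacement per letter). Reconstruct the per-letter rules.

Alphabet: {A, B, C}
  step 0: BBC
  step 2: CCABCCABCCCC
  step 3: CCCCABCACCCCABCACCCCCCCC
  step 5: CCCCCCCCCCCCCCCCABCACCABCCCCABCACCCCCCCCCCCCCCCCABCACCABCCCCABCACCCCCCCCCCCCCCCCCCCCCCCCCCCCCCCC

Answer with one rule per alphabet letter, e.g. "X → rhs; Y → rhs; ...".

A->AB, B->CA, C->CC

  step 2 ⇒ step 3: CCABCCABCCCC ⇒ CC·CC·AB·CA·CC·CC·AB·CA·CC·CC·CC·CC
    A ↦ AB
    B ↦ CA
    C ↦ CC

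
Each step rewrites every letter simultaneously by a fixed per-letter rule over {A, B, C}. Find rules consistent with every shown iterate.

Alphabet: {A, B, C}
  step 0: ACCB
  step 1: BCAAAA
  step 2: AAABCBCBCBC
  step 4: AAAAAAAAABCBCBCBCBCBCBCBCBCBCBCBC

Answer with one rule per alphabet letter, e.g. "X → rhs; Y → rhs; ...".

A->BC, B->AA, C->A

  step 1 ⇒ step 2: BCAAAA ⇒ AA·A·BC·BC·BC·BC
    A ↦ BC
    B ↦ AA
    C ↦ A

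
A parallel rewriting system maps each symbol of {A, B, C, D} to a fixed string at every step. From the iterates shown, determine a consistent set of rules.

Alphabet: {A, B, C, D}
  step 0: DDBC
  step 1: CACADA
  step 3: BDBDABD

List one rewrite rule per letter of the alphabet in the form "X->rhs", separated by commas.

A->B, B->D, C->A, D->CA

  step 0 ⇒ step 1: DDBC ⇒ CA·CA·D·A
    B ↦ D
    C ↦ A
    D ↦ CA
    A ↦ B  (constrained at step 1)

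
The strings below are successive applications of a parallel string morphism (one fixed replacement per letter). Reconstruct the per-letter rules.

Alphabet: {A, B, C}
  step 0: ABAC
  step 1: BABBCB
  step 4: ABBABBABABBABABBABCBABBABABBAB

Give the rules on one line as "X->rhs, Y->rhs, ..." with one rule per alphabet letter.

  step 0 ⇒ step 1: ABAC ⇒ B·AB·B·CB
    A ↦ B
    B ↦ AB
    C ↦ CB

A->B, B->AB, C->CB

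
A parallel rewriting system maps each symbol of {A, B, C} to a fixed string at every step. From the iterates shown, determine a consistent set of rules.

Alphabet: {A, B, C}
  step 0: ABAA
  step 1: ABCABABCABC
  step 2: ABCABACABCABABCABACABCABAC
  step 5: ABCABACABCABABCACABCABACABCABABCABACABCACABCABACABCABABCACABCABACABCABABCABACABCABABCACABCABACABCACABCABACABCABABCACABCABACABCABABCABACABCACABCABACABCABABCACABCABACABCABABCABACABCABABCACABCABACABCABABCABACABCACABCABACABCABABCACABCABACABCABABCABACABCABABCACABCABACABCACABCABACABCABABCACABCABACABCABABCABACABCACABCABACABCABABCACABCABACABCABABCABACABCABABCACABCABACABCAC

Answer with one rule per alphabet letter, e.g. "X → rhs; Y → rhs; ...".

  step 1 ⇒ step 2: ABCABABCABC ⇒ ABC·AB·AC·ABC·AB·ABC·AB·AC·ABC·AB·AC
    A ↦ ABC
    B ↦ AB
    C ↦ AC

A->ABC, B->AB, C->AC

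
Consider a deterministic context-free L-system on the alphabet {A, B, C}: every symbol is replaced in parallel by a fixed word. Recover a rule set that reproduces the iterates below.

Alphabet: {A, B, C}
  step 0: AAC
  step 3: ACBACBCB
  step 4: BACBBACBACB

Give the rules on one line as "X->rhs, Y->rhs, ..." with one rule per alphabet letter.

A->B, B->CB, C->A

  step 3 ⇒ step 4: ACBACBCB ⇒ B·A·CB·B·A·CB·A·CB
    A ↦ B
    B ↦ CB
    C ↦ A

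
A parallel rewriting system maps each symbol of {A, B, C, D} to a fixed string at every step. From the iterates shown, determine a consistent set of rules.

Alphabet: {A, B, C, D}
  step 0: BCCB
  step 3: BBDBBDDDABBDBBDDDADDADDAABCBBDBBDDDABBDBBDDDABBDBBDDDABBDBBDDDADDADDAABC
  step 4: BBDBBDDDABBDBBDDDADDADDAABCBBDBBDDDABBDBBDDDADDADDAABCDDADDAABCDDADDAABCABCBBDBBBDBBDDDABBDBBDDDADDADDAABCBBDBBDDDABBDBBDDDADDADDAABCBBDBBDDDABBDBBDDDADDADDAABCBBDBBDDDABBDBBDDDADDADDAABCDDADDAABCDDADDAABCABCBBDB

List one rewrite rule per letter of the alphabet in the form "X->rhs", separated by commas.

  step 3 ⇒ step 4: BBDBBDDDABBDBBDDDADDADDAABCBBDBBDDDABBDBBDDDABBDBBDDDABBDBBDDDADDADDAABC ⇒ BBD·BBD·DDA·BBD·BBD·DDA·DDA·DDA·ABC·BBD·BBD·DDA·BBD·BBD·DDA·DDA·DDA·ABC·DDA·DDA·ABC·DDA·DDA·ABC·ABC·BBD·B·BBD·BBD·DDA·BBD·BBD·DDA·DDA·DDA·ABC·BBD·BBD·DDA·BBD·BBD·DDA·DDA·DDA·ABC·BBD·BBD·DDA·BBD·BBD·DDA·DDA·DDA·ABC·BBD·BBD·DDA·BBD·BBD·DDA·DDA·DDA·ABC·DDA·DDA·ABC·DDA·DDA·ABC·ABC·BBD·B
    A ↦ ABC
    B ↦ BBD
    C ↦ B
    D ↦ DDA

A->ABC, B->BBD, C->B, D->DDA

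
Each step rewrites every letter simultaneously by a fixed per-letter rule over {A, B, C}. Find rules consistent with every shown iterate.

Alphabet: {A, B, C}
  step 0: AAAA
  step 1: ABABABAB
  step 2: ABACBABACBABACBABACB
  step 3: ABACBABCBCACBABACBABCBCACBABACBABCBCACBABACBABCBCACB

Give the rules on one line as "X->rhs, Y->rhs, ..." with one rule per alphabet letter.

  step 2 ⇒ step 3: ABACBABACBABACBABACB ⇒ AB·ACB·AB·CBC·ACB·AB·ACB·AB·CBC·ACB·AB·ACB·AB·CBC·ACB·AB·ACB·AB·CBC·ACB
    A ↦ AB
    B ↦ ACB
    C ↦ CBC

A->AB, B->ACB, C->CBC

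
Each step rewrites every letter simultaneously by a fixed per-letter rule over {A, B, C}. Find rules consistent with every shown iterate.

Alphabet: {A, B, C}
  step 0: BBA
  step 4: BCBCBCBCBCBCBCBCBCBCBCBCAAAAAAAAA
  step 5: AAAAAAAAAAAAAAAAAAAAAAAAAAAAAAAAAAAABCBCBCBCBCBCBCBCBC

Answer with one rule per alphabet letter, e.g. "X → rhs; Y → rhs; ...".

A->BC, B->AA, C->A

  step 4 ⇒ step 5: BCBCBCBCBCBCBCBCBCBCBCBCAAAAAAAAA ⇒ AA·A·AA·A·AA·A·AA·A·AA·A·AA·A·AA·A·AA·A·AA·A·AA·A·AA·A·AA·A·BC·BC·BC·BC·BC·BC·BC·BC·BC
    A ↦ BC
    B ↦ AA
    C ↦ A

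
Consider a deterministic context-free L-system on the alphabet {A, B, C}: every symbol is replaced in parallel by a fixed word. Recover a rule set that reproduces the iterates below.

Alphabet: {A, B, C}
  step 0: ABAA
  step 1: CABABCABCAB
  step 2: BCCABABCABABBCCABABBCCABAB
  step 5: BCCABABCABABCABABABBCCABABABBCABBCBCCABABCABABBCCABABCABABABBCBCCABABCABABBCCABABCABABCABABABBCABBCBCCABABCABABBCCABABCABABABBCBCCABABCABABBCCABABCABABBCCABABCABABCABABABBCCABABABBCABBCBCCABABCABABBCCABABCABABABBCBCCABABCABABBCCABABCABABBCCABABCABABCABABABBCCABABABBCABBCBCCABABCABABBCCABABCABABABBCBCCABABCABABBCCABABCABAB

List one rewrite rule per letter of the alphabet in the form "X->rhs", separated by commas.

A->CAB, B->AB, C->BC

  step 1 ⇒ step 2: CABABCABCAB ⇒ BC·CAB·AB·CAB·AB·BC·CAB·AB·BC·CAB·AB
    A ↦ CAB
    B ↦ AB
    C ↦ BC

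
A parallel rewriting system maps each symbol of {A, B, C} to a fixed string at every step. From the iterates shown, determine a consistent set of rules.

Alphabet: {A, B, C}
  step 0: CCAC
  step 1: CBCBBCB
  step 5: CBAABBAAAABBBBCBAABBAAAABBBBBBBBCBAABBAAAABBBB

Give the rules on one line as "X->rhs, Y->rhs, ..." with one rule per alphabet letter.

  step 0 ⇒ step 1: CCAC ⇒ CB·CB·B·CB
    A ↦ B
    C ↦ CB
    B ↦ AA  (constrained at step 1)

A->B, B->AA, C->CB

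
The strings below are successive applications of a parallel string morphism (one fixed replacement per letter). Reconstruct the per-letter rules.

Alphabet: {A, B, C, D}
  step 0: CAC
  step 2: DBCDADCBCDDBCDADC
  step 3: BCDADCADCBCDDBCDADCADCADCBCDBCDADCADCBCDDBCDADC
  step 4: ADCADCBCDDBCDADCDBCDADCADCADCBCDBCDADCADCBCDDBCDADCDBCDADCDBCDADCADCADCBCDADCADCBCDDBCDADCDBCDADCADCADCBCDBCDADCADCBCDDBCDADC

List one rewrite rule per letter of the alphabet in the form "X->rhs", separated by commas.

A->D, B->ADC, C->ADC, D->BCD

  step 3 ⇒ step 4: BCDADCADCBCDDBCDADCADCADCBCDBCDADCADCBCDDBCDADC ⇒ ADC·ADC·BCD·D·BCD·ADC·D·BCD·ADC·ADC·ADC·BCD·BCD·ADC·ADC·BCD·D·BCD·ADC·D·BCD·ADC·D·BCD·ADC·ADC·ADC·BCD·ADC·ADC·BCD·D·BCD·ADC·D·BCD·ADC·ADC·ADC·BCD·BCD·ADC·ADC·BCD·D·BCD·ADC
    A ↦ D
    B ↦ ADC
    C ↦ ADC
    D ↦ BCD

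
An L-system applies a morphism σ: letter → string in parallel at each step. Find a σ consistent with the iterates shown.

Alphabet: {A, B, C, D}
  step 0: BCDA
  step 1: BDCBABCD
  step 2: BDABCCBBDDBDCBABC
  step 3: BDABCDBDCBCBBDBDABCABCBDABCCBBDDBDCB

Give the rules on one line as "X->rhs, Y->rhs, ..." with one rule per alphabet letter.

  step 2 ⇒ step 3: BDABCCBBDDBDCBABC ⇒ BD·ABC·D·BD·CB·CB·BD·BD·ABC·ABC·BD·ABC·CB·BD·D·BD·CB
    A ↦ D
    B ↦ BD
    C ↦ CB
    D ↦ ABC

A->D, B->BD, C->CB, D->ABC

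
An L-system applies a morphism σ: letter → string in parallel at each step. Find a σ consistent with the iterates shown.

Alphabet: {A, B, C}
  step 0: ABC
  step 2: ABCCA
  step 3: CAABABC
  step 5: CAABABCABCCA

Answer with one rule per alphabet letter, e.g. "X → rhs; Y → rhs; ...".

A->C, B->A, C->AB

  step 2 ⇒ step 3: ABCCA ⇒ C·A·AB·AB·C
    A ↦ C
    B ↦ A
    C ↦ AB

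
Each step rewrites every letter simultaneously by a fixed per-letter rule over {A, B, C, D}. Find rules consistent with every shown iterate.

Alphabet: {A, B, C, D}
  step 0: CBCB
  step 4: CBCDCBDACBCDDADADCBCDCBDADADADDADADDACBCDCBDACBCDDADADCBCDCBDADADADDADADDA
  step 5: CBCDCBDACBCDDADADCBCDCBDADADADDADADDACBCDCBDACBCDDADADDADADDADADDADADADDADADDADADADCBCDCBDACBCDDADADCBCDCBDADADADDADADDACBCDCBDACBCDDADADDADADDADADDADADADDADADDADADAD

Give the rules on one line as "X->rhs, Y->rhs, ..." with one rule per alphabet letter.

  step 4 ⇒ step 5: CBCDCBDACBCDDADADCBCDCBDADADADDADADDACBCDCBDACBCDDADADCBCDCBDADADADDADADDA ⇒ CB·CD·CB·DA·CB·CD·DA·DAD·CB·CD·CB·DA·DA·DAD·DA·DAD·DA·CB·CD·CB·DA·CB·CD·DA·DAD·DA·DAD·DA·DAD·DA·DA·DAD·DA·DAD·DA·DA·DAD·CB·CD·CB·DA·CB·CD·DA·DAD·CB·CD·CB·DA·DA·DAD·DA·DAD·DA·CB·CD·CB·DA·CB·CD·DA·DAD·DA·DAD·DA·DAD·DA·DA·DAD·DA·DAD·DA·DA·DAD
    A ↦ DAD
    B ↦ CD
    C ↦ CB
    D ↦ DA

A->DAD, B->CD, C->CB, D->DA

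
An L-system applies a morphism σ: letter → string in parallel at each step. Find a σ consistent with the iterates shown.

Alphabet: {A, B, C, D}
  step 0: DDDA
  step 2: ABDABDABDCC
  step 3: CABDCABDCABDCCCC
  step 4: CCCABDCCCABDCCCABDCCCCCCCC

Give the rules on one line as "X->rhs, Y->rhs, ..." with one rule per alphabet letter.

A->C, B->A, C->CC, D->BD

  step 3 ⇒ step 4: CABDCABDCABDCCCC ⇒ CC·C·A·BD·CC·C·A·BD·CC·C·A·BD·CC·CC·CC·CC
    A ↦ C
    B ↦ A
    C ↦ CC
    D ↦ BD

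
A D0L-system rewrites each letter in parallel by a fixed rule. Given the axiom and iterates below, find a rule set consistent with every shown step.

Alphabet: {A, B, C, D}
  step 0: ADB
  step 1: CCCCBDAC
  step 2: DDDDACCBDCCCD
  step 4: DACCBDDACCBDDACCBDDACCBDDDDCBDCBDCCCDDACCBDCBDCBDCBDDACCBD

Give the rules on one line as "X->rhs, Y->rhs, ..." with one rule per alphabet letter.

A->CCC, B->AC, C->D, D->CBD

  step 1 ⇒ step 2: CCCCBDAC ⇒ D·D·D·D·AC·CBD·CCC·D
    A ↦ CCC
    B ↦ AC
    C ↦ D
    D ↦ CBD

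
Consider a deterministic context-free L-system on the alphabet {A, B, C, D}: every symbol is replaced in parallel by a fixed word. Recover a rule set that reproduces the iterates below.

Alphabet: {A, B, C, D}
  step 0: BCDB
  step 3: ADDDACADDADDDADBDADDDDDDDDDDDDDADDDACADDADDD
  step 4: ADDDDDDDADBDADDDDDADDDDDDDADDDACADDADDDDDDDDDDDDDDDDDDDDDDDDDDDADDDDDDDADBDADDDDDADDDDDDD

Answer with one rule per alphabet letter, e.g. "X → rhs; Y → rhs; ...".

A->AD, B->ACA, C->BD, D->DD

  step 3 ⇒ step 4: ADDDACADDADDDADBDADDDDDDDDDDDDDADDDACADDADDD ⇒ AD·DD·DD·DD·AD·BD·AD·DD·DD·AD·DD·DD·DD·AD·DD·ACA·DD·AD·DD·DD·DD·DD·DD·DD·DD·DD·DD·DD·DD·DD·DD·AD·DD·DD·DD·AD·BD·AD·DD·DD·AD·DD·DD·DD
    A ↦ AD
    B ↦ ACA
    C ↦ BD
    D ↦ DD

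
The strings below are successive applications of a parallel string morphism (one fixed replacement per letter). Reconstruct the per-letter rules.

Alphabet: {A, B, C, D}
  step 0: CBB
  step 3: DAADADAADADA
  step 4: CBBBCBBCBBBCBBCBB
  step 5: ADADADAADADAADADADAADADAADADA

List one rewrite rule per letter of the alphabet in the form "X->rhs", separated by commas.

  step 4 ⇒ step 5: CBBBCBBCBBBCBBCBB ⇒ A·DA·DA·DA·A·DA·DA·A·DA·DA·DA·A·DA·DA·A·DA·DA
    B ↦ DA
    C ↦ A
  step 3 ⇒ step 4: DAADADAADADA ⇒ CB·B·B·CB·B·CB·B·B·CB·B·CB·B
    A ↦ B
  step 3 ⇒ step 4: DAADADAADADA ⇒ CB·B·B·CB·B·CB·B·B·CB·B·CB·B
    D ↦ CB

A->B, B->DA, C->A, D->CB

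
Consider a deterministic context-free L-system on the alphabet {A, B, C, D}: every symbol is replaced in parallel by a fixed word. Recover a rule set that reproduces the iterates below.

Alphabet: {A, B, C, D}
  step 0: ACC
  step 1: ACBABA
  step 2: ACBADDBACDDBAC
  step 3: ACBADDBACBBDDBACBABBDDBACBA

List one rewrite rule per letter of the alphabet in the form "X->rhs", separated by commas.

  step 2 ⇒ step 3: ACBADDBACDDBAC ⇒ AC·BA·DDB·AC·B·B·DDB·AC·BA·B·B·DDB·AC·BA
    A ↦ AC
    B ↦ DDB
    C ↦ BA
    D ↦ B

A->AC, B->DDB, C->BA, D->B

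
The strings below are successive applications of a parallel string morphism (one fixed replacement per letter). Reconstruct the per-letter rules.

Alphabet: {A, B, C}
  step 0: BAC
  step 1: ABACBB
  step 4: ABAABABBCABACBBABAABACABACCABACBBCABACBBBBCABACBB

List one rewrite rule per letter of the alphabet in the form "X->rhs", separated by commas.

  step 0 ⇒ step 1: BAC ⇒ ABA·C·BB
    A ↦ C
    B ↦ ABA
    C ↦ BB

A->C, B->ABA, C->BB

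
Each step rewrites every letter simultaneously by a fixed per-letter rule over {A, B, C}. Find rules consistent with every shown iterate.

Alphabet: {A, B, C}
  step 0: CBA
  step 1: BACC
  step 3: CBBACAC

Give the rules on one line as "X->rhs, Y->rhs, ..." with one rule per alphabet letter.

  step 0 ⇒ step 1: CBA ⇒ B·AC·C
    A ↦ C
    B ↦ AC
    C ↦ B

A->C, B->AC, C->B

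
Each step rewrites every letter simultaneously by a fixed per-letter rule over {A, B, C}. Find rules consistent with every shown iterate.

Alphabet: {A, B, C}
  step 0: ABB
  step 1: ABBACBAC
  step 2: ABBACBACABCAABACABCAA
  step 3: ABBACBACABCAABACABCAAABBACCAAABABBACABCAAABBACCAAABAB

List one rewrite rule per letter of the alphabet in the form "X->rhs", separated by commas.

  step 2 ⇒ step 3: ABBACBACABCAABACABCAA ⇒ AB·BAC·BAC·AB·CAA·BAC·AB·CAA·AB·BAC·CAA·AB·AB·BAC·AB·CAA·AB·BAC·CAA·AB·AB
    A ↦ AB
    B ↦ BAC
    C ↦ CAA

A->AB, B->BAC, C->CAA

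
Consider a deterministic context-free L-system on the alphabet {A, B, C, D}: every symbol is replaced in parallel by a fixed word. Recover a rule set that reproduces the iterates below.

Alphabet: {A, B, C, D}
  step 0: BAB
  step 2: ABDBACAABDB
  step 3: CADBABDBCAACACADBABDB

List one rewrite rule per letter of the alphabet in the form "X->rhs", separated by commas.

A->CA, B->DB, C->A, D->AB

  step 2 ⇒ step 3: ABDBACAABDB ⇒ CA·DB·AB·DB·CA·A·CA·CA·DB·AB·DB
    A ↦ CA
    B ↦ DB
    C ↦ A
    D ↦ AB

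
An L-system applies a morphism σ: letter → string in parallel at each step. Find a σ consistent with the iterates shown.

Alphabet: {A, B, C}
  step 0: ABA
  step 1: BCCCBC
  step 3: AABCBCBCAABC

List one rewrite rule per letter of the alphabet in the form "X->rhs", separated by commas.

  step 0 ⇒ step 1: ABA ⇒ BC·CC·BC
    A ↦ BC
    B ↦ CC
    C ↦ A  (constrained at step 1)

A->BC, B->CC, C->A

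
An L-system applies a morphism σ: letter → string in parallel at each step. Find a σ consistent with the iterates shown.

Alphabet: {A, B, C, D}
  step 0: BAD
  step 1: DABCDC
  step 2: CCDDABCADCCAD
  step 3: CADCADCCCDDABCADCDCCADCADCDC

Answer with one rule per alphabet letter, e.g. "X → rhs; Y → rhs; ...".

  step 2 ⇒ step 3: CCDDABCADCCAD ⇒ CAD·CAD·C·C·CD·DAB·CAD·CD·C·CAD·CAD·CD·C
    A ↦ CD
    B ↦ DAB
    C ↦ CAD
    D ↦ C

A->CD, B->DAB, C->CAD, D->C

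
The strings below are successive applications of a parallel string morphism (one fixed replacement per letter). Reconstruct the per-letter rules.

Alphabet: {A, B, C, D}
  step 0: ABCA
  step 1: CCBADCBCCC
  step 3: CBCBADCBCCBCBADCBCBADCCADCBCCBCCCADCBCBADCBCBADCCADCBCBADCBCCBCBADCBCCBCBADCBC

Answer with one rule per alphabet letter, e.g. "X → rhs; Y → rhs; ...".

  step 0 ⇒ step 1: ABCA ⇒ CC·BAD·CBC·CC
    A ↦ CC
    B ↦ BAD
    C ↦ CBC
    D ↦ AD  (constrained at step 1)

A->CC, B->BAD, C->CBC, D->AD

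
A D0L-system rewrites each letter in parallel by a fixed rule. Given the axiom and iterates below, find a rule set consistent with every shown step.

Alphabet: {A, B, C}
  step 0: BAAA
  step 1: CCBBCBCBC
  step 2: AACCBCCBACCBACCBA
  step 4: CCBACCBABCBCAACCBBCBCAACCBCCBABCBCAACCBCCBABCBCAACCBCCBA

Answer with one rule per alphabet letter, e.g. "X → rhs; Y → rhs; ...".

A->BC, B->CCB, C->A

  step 1 ⇒ step 2: CCBBCBCBC ⇒ A·A·CCB·CCB·A·CCB·A·CCB·A
    B ↦ CCB
    C ↦ A
  step 0 ⇒ step 1: BAAA ⇒ CCB·BC·BC·BC
    A ↦ BC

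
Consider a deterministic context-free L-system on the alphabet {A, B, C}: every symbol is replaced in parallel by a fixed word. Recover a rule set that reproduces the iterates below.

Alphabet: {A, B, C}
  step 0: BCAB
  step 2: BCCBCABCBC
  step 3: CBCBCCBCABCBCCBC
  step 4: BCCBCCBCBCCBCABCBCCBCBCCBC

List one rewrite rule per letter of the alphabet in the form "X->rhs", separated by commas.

  step 3 ⇒ step 4: CBCBCCBCABCBCCBC ⇒ BC·C·BC·C·BC·BC·C·BC·AB·C·BC·C·BC·BC·C·BC
    A ↦ AB
    B ↦ C
    C ↦ BC

A->AB, B->C, C->BC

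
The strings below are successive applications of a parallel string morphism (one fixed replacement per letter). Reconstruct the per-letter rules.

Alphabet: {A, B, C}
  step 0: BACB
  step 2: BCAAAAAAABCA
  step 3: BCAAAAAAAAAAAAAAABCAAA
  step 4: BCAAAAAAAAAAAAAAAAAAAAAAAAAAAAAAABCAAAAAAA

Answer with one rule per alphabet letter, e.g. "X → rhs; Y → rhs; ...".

  step 3 ⇒ step 4: BCAAAAAAAAAAAAAAABCAAA ⇒ BC·A·AA·AA·AA·AA·AA·AA·AA·AA·AA·AA·AA·AA·AA·AA·AA·BC·A·AA·AA·AA
    A ↦ AA
    B ↦ BC
    C ↦ A

A->AA, B->BC, C->A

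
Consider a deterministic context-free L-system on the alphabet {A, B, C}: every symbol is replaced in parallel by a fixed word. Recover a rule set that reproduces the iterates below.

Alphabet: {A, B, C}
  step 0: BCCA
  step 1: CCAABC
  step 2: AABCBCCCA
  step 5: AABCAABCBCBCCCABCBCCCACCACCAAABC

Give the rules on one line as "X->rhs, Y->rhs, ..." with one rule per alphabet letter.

A->BC, B->CC, C->A

  step 1 ⇒ step 2: CCAABC ⇒ A·A·BC·BC·CC·A
    A ↦ BC
    B ↦ CC
    C ↦ A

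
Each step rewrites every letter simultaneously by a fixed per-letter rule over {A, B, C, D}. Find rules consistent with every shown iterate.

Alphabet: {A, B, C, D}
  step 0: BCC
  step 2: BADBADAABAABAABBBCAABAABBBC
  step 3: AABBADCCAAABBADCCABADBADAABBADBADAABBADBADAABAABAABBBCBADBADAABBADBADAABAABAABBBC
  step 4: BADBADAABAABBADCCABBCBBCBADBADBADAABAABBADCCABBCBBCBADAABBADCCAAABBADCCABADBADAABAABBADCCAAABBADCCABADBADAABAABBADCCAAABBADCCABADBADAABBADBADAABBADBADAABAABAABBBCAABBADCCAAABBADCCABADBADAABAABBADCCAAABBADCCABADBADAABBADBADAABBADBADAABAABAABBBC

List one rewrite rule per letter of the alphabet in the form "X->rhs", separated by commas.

  step 3 ⇒ step 4: AABBADCCAAABBADCCABADBADAABBADBADAABBADBADAABAABAABBBCBADBADAABBADBADAABAABAABBBC ⇒ BAD·BAD·AAB·AAB·BAD·CCA·BBC·BBC·BAD·BAD·BAD·AAB·AAB·BAD·CCA·BBC·BBC·BAD·AAB·BAD·CCA·AAB·BAD·CCA·BAD·BAD·AAB·AAB·BAD·CCA·AAB·BAD·CCA·BAD·BAD·AAB·AAB·BAD·CCA·AAB·BAD·CCA·BAD·BAD·AAB·BAD·BAD·AAB·BAD·BAD·AAB·AAB·AAB·BBC·AAB·BAD·CCA·AAB·BAD·CCA·BAD·BAD·AAB·AAB·BAD·CCA·AAB·BAD·CCA·BAD·BAD·AAB·BAD·BAD·AAB·BAD·BAD·AAB·AAB·AAB·BBC
    A ↦ BAD
    B ↦ AAB
    C ↦ BBC
    D ↦ CCA

A->BAD, B->AAB, C->BBC, D->CCA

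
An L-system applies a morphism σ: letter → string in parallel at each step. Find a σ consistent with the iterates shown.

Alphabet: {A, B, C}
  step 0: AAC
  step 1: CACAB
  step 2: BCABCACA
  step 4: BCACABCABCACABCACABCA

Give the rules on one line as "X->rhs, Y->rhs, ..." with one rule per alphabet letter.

  step 1 ⇒ step 2: CACAB ⇒ B·CA·B·CA·CA
    A ↦ CA
    B ↦ CA
    C ↦ B

A->CA, B->CA, C->B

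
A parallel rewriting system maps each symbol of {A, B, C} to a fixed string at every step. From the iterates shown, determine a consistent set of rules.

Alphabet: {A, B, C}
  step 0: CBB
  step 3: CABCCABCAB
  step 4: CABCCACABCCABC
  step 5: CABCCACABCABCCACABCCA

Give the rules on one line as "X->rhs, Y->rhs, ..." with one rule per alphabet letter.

A->B, B->C, C->CA

  step 4 ⇒ step 5: CABCCACABCCABC ⇒ CA·B·C·CA·CA·B·CA·B·C·CA·CA·B·C·CA
    A ↦ B
    B ↦ C
    C ↦ CA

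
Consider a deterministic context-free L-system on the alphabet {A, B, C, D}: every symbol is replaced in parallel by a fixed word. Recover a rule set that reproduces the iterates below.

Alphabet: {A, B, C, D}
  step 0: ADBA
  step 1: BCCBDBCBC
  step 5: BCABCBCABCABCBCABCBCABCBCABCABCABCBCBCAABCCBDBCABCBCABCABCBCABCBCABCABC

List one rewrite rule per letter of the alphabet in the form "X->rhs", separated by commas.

  step 0 ⇒ step 1: ADBA ⇒ BC·CBD·BC·BC
    A ↦ BC
    B ↦ BC
    D ↦ CBD
    C ↦ A  (constrained at step 1)

A->BC, B->BC, C->A, D->CBD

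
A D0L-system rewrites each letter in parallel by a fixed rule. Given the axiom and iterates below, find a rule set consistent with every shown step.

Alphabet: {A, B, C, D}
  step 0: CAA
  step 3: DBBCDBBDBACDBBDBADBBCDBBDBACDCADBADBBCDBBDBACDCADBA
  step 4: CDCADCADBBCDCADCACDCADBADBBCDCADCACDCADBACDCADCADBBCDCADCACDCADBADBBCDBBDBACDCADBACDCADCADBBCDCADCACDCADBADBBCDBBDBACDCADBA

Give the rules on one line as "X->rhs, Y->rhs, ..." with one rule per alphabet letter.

  step 3 ⇒ step 4: DBBCDBBDBACDBBDBADBBCDBBDBACDCADBADBBCDBBDBACDCADBA ⇒ C·DCA·DCA·DBB·C·DCA·DCA·C·DCA·DBA·DBB·C·DCA·DCA·C·DCA·DBA·C·DCA·DCA·DBB·C·DCA·DCA·C·DCA·DBA·DBB·C·DBB·DBA·C·DCA·DBA·C·DCA·DCA·DBB·C·DCA·DCA·C·DCA·DBA·DBB·C·DBB·DBA·C·DCA·DBA
    A ↦ DBA
    B ↦ DCA
    C ↦ DBB
    D ↦ C

A->DBA, B->DCA, C->DBB, D->C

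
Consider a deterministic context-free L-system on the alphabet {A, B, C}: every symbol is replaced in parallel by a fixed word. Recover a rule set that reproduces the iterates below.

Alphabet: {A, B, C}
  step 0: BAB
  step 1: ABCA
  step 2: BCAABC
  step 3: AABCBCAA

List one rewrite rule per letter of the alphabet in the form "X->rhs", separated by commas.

A->BC, B->A, C->A

  step 2 ⇒ step 3: BCAABC ⇒ A·A·BC·BC·A·A
    A ↦ BC
    B ↦ A
    C ↦ A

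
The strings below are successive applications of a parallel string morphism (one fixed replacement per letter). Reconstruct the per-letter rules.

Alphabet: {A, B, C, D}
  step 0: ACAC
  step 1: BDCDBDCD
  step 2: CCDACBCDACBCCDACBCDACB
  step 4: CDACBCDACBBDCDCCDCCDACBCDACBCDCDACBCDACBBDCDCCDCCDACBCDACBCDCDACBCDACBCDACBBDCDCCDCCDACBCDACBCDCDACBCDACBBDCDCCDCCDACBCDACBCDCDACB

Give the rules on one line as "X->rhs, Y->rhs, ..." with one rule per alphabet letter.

A->BD, B->CCD, C->CD, D->ACB

  step 1 ⇒ step 2: BDCDBDCD ⇒ CCD·ACB·CD·ACB·CCD·ACB·CD·ACB
    B ↦ CCD
    C ↦ CD
    D ↦ ACB
  step 0 ⇒ step 1: ACAC ⇒ BD·CD·BD·CD
    A ↦ BD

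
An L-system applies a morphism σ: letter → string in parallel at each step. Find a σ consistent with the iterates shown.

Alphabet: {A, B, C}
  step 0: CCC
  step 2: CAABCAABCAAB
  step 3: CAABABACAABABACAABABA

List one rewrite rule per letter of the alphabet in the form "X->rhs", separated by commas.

  step 2 ⇒ step 3: CAABCAABCAAB ⇒ CA·AB·AB·A·CA·AB·AB·A·CA·AB·AB·A
    A ↦ AB
    B ↦ A
    C ↦ CA

A->AB, B->A, C->CA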